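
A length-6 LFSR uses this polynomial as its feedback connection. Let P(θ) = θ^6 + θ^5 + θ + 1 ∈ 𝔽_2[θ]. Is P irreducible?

Check for roots in 𝔽_2: P(0) = 1; P(1) = 0 → root.
P(1) = 0, so (θ − 1) divides P(θ); P is reducible.

No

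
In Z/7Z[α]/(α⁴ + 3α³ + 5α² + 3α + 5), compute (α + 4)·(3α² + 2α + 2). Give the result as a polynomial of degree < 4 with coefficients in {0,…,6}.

Multiply in Z/7Z[α]: (α + 4)·(3α² + 2α + 2) = 3α³ + 3α + 1.
Reduced: 3α³ + 3α + 1.

3α^3 + 3α + 1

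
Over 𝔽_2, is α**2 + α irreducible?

Write m(α) = α**2 + α.
Check for roots in 𝔽_2: m(0) = 0 → root; m(1) = 0 → root.
m(0) = 0, so (α) divides m(α); m is reducible.

No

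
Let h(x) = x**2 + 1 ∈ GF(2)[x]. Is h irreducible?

Check for roots in GF(2): h(0) = 1; h(1) = 0 → root.
h(1) = 0, so (x − 1) divides h(x); h is reducible.

No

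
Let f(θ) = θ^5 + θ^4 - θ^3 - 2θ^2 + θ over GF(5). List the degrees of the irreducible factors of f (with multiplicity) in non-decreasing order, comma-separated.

1, 1, 3

Roots in GF(5): f(0) = 0 → root; f(1) = 0 → root; f(2) = 4; f(3) = 2; f(4) = 3.
Linear factors from roots: (θ), (θ - 1).
Complete factorization: f(θ) = (θ)·(θ - 1)·(θ^3 + 2θ^2 + θ - 1).
Factor degrees with multiplicity: 1 + 1 + 3 = 5.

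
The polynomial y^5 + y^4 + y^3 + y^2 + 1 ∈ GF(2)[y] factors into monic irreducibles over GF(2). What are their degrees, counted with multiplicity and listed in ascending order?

5

Write h(y) = y^5 + y^4 + y^3 + y^2 + 1.
Roots in GF(2): h(0) = 1; h(1) = 1.
Complete factorization: h(y) = (y^5 + y^4 + y^3 + y^2 + 1).
Factor degrees with multiplicity: 5 = 5.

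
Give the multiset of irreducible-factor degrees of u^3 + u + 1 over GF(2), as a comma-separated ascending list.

Write g(u) = u^3 + u + 1.
Roots in GF(2): g(0) = 1; g(1) = 1.
Complete factorization: g(u) = (u^3 + u + 1).
Factor degrees with multiplicity: 3 = 3.

3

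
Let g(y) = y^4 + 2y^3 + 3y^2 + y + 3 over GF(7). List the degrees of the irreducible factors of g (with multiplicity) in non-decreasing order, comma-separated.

1, 1, 2

Linear factors from roots: (y + 5), (y + 4).
Complete factorization: g(y) = (y + 4)·(y + 5)·(y^2 + 4).
Factor degrees with multiplicity: 1 + 1 + 2 = 4.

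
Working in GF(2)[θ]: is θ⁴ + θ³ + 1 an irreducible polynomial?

Yes

Write m(θ) = θ⁴ + θ³ + 1.
Check for roots in GF(2): m(0) = 1; m(1) = 1.
No roots, so no linear factors.
Monic irreducibles of degree 2 over GF(2): θ² + θ + 1.
None of them divide m (all give nonzero remainder).
No irreducible factor of degree ≤ 2 exists, so m is irreducible over GF(2).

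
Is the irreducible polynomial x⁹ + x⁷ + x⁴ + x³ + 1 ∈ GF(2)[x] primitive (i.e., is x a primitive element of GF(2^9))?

No

Write f(x) = x⁹ + x⁷ + x⁴ + x³ + 1.
|GF(2^9)^×| = 2^9 − 1 = 511. Prime factorization: 511 = 7·73.
f is primitive ⇔ x has order 511 in GF(2)[x]/(f), i.e. x^(511/q) ≠ 1 for each prime q | 511.
x^(73) mod f = 1
x^(7) mod f = x⁷.
Since x^(73) = 1, the order of x divides 73 < 511; not primitive.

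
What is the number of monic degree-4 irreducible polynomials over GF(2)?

x^(2^4) − x is the product of all monic irreducibles of degree dividing 4; Möbius inversion gives N = (1/4) Σ μ(4/d)·2^d.
Divisors of 4: 1, 2, 4; μ(4/d) for each: 0, -1, 1.
Σ = − 2^2 + 2^4 = 12.
N = 12/4 = 3.

3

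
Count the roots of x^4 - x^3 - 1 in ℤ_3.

Write f(x) = x^4 - x^3 - 1.
Evaluate at each of the 3 elements of ℤ_3:
f(0) = 2; f(1) = 2; f(2) = 1.
No element is a root.

0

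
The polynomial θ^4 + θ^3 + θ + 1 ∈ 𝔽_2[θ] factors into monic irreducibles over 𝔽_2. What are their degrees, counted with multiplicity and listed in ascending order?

Write f(θ) = θ^4 + θ^3 + θ + 1.
Roots in 𝔽_2: f(0) = 1; f(1) = 0 → root.
Linear factors from roots: (θ + 1).
Complete factorization: f(θ) = (θ + 1)^2·(θ^2 + θ + 1).
Factor degrees with multiplicity: 1 + 1 + 2 = 4.

1, 1, 2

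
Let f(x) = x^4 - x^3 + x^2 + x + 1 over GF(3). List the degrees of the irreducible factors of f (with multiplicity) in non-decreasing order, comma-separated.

Roots in GF(3): f(0) = 1; f(1) = 0 → root; f(2) = 0 → root.
Linear factors from roots: (x - 1), (x + 1).
Complete factorization: f(x) = (x + 1)·(x - 1)·(x^2 - x - 1).
Factor degrees with multiplicity: 1 + 1 + 2 = 4.

1, 1, 2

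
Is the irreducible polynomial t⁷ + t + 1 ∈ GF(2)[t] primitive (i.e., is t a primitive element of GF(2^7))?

Write f(t) = t⁷ + t + 1.
|GF(2^7)^×| = 2^7 − 1 = 127. Prime factorization: 127 = 127.
f is primitive ⇔ t has order 127 in GF(2)[t]/(f), i.e. t^(127/q) ≠ 1 for each prime q | 127.
t^(1) mod f = t.
None equal 1, so t has full order 127; f is primitive.

Yes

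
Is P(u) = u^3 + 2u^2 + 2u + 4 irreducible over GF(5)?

No

Check for roots in GF(5): P(0) = 4; P(1) = 4; P(2) = 4; P(3) = 0 → root; P(4) = 3.
P(3) = 0, so (u − 3) divides P(u); P is reducible.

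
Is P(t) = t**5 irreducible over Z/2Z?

Check for roots in Z/2Z: P(0) = 0 → root; P(1) = 1.
P(0) = 0, so (t) divides P(t); P is reducible.

No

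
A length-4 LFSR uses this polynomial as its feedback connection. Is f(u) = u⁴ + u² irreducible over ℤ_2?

Check for roots in ℤ_2: f(0) = 0 → root; f(1) = 0 → root.
f(0) = 0, so (u) divides f(u); f is reducible.

No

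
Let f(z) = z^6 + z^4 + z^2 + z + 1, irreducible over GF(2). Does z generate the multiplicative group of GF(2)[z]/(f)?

|GF(2^6)^×| = 2^6 − 1 = 63. Prime factorization: 63 = 3^2·7.
f is primitive ⇔ z has order 63 in GF(2)[z]/(f), i.e. z^(63/q) ≠ 1 for each prime q | 63.
z^(21) mod f = 1
z^(9) mod f = z^4 + z^2 + z.
Since z^(21) = 1, the order of z divides 21 < 63; not primitive.

No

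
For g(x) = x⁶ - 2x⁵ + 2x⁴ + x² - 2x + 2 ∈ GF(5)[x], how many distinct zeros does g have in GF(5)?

2

Evaluate at each of the 5 elements of GF(5):
g(0) = 2; g(1) = 2; g(2) = 4; g(3) = 0 → root; g(4) = 0 → root.
Roots: {3, 4}.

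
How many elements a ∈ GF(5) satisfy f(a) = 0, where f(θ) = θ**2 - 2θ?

2

Evaluate at each of the 5 elements of GF(5):
f(0) = 0 → root; f(1) = 4; f(2) = 0 → root; f(3) = 3; f(4) = 3.
Roots: {0, 2}.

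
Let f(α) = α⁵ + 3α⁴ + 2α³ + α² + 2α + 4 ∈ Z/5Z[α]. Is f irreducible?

Check for roots in Z/5Z: f(0) = 4; f(1) = 3; f(2) = 3; f(3) = 4; f(4) = 3.
No roots, so no linear factors.
Degree-2 irreducible divisors: test the 10 monic irreducibles of degree 2 over GF(5).
None of them divide f (all give nonzero remainder).
No irreducible factor of degree ≤ 2 exists, so f is irreducible over GF(5).

Yes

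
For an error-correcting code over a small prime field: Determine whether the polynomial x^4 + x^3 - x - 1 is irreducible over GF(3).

No

Write g(x) = x^4 + x^3 - x - 1.
Check for roots in GF(3): g(0) = 2; g(1) = 0 → root; g(2) = 0 → root.
g(1) = 0, so (x − 1) divides g(x); g is reducible.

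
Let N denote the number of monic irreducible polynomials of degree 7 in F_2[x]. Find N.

18

By the necklace-counting formula, N_2(7) = (1/7) Σ_{d|7} μ(7/d)·2^d.
Divisors of 7: 1, 7; μ(7/d) for each: -1, 1.
Σ = − 2^1 + 2^7 = 126.
N = 126/7 = 18.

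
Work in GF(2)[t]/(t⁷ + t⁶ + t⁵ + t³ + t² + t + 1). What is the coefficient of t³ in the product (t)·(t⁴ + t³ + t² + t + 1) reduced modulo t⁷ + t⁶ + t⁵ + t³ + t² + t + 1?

Multiply in GF(2)[t]: (t)·(t⁴ + t³ + t² + t + 1) = t⁵ + t⁴ + t³ + t² + t.
Reduced: t⁵ + t⁴ + t³ + t² + t.

1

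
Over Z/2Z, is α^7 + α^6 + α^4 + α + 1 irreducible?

Yes

Write m(α) = α^7 + α^6 + α^4 + α + 1.
Check for roots in Z/2Z: m(0) = 1; m(1) = 1.
No roots, so no linear factors.
Monic irreducibles of degree 2 over GF(2): α^2 + α + 1.
None of them divide m (all give nonzero remainder).
Monic irreducibles of degree 3 over GF(2): α^3 + α + 1, α^3 + α^2 + 1.
None of them divide m (all give nonzero remainder).
No irreducible factor of degree ≤ 3 exists, so m is irreducible over GF(2).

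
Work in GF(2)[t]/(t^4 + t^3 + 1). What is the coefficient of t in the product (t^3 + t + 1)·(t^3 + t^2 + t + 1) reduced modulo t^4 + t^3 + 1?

Multiply in GF(2)[t]: (t^3 + t + 1)·(t^3 + t^2 + t + 1) = t^6 + t^5 + t^3 + 1.
Reduce using t^4 ≡ t^3 + 1 (mod t^4 + t^3 + 1).
Reduced: t^3 + t^2 + 1.

0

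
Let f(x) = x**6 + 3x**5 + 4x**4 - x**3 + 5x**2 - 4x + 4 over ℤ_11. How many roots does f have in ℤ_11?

Evaluate at each of the 11 elements of ℤ_11:
f(0) = 4; f(1) = 1; f(2) = 1; f(3) = 10; f(4) = 1; f(5) = 6; f(6) = 4; f(7) = 1; f(8) = 5; f(9) = 6; f(10) = 5.
No element is a root.

0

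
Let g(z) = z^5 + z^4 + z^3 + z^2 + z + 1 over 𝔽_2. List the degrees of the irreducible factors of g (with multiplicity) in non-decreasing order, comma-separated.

Roots in 𝔽_2: g(0) = 1; g(1) = 0 → root.
Linear factors from roots: (z + 1).
Complete factorization: g(z) = (z + 1)·(z^2 + z + 1)^2.
Factor degrees with multiplicity: 1 + 2 + 2 = 5.

1, 2, 2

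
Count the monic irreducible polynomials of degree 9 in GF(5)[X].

Gauss's count: N_{5}(9) = (1/9) Σ_{d|9} μ(9/d)·5^d.
Divisors of 9: 1, 3, 9; μ(9/d) for each: 0, -1, 1.
Σ = − 5^3 + 5^9 = 1953000.
N = 1953000/9 = 217000.

217000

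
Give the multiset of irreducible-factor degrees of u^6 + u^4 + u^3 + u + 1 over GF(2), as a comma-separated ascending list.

6

Write h(u) = u^6 + u^4 + u^3 + u + 1.
Roots in GF(2): h(0) = 1; h(1) = 1.
Complete factorization: h(u) = (u^6 + u^4 + u^3 + u + 1).
Factor degrees with multiplicity: 6 = 6.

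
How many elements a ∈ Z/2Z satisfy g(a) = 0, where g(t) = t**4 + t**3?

Evaluate at each of the 2 elements of Z/2Z:
g(0) = 0 → root; g(1) = 0 → root.
Roots: {0, 1}.

2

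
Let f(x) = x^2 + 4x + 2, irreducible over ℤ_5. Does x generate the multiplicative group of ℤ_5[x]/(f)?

|GF(5^2)^×| = 5^2 − 1 = 24. Prime factorization: 24 = 2^3·3.
f is primitive ⇔ x has order 24 in GF(5)[x]/(f), i.e. x^(24/q) ≠ 1 for each prime q | 24.
x^(12) mod f = 4.
x^(8) mod f = 2x + 1.
None equal 1, so x has full order 24; f is primitive.

Yes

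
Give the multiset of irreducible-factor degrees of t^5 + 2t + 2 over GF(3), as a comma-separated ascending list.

Write f(t) = t^5 + 2t + 2.
Roots in GF(3): f(0) = 2; f(1) = 2; f(2) = 2.
Complete factorization: f(t) = (t^5 + 2t + 2).
Factor degrees with multiplicity: 5 = 5.

5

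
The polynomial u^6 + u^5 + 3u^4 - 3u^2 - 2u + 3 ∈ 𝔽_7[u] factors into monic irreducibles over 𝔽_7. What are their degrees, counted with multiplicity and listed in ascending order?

6

Write f(u) = u^6 + u^5 + 3u^4 - 3u^2 - 2u + 3.
Complete factorization: f(u) = (u^6 + u^5 + 3u^4 - 3u^2 - 2u + 3).
Factor degrees with multiplicity: 6 = 6.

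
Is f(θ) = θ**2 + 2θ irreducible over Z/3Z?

No

Check for roots in Z/3Z: f(0) = 0 → root; f(1) = 0 → root; f(2) = 2.
f(0) = 0, so (θ) divides f(θ); f is reducible.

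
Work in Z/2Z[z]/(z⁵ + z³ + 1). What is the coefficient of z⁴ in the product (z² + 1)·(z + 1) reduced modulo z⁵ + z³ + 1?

Multiply in Z/2Z[z]: (z² + 1)·(z + 1) = z³ + z² + z + 1.
Reduced: z³ + z² + z + 1.

0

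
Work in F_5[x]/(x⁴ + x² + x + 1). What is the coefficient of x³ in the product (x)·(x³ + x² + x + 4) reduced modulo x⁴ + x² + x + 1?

Multiply in F_5[x]: (x)·(x³ + x² + x + 4) = x⁴ + x³ + x² + 4x.
Reduce using x⁴ ≡ 4x² + 4x + 4 (mod x⁴ + x² + x + 1).
Reduced: x³ + 3x + 4.

1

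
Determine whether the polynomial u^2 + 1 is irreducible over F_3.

Write m(u) = u^2 + 1.
Check for roots in F_3: m(0) = 1; m(1) = 2; m(2) = 2.
No roots. A degree-2 polynomial over a field with no linear factor is irreducible.

Yes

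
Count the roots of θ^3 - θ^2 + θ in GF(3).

Write f(θ) = θ^3 - θ^2 + θ.
Evaluate at each of the 3 elements of GF(3):
f(0) = 0 → root; f(1) = 1; f(2) = 0 → root.
Roots: {0, 2}.

2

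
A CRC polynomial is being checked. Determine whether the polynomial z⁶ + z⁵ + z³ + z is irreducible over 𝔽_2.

Write P(z) = z⁶ + z⁵ + z³ + z.
Check for roots in 𝔽_2: P(0) = 0 → root; P(1) = 0 → root.
P(0) = 0, so (z) divides P(z); P is reducible.

No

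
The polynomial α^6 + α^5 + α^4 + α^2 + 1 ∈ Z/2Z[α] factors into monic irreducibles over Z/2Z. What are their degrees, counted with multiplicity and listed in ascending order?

6

Write f(α) = α^6 + α^5 + α^4 + α^2 + 1.
Roots in Z/2Z: f(0) = 1; f(1) = 1.
Complete factorization: f(α) = (α^6 + α^5 + α^4 + α^2 + 1).
Factor degrees with multiplicity: 6 = 6.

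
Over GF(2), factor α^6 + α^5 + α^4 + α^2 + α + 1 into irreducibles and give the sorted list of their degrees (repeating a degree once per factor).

1, 1, 1, 1, 2

Write f(α) = α^6 + α^5 + α^4 + α^2 + α + 1.
Roots in GF(2): f(0) = 1; f(1) = 0 → root.
Linear factors from roots: (α + 1).
Complete factorization: f(α) = (α + 1)^4·(α^2 + α + 1).
Factor degrees with multiplicity: 1 + 1 + 1 + 1 + 2 = 6.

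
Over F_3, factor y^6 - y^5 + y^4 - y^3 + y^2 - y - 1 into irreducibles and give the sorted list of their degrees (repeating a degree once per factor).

Write f(y) = y^6 - y^5 + y^4 - y^3 + y^2 - y - 1.
Roots in F_3: f(0) = 2; f(1) = 2; f(2) = 2.
Complete factorization: f(y) = (y^6 - y^5 + y^4 - y^3 + y^2 - y - 1).
Factor degrees with multiplicity: 6 = 6.

6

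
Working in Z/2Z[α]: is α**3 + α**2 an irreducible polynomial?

No

Write g(α) = α**3 + α**2.
Check for roots in Z/2Z: g(0) = 0 → root; g(1) = 0 → root.
g(0) = 0, so (α) divides g(α); g is reducible.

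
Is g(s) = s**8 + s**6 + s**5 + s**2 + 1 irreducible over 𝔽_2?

Yes

Check for roots in 𝔽_2: g(0) = 1; g(1) = 1.
No roots, so no linear factors.
Monic irreducibles of degree 2 over GF(2): s**2 + s + 1.
None of them divide g (all give nonzero remainder).
Monic irreducibles of degree 3 over GF(2): s**3 + s + 1, s**3 + s**2 + 1.
None of them divide g (all give nonzero remainder).
Monic irreducibles of degree 4 over GF(2): s**4 + s + 1, s**4 + s**3 + 1, s**4 + s**3 + s**2 + s + 1.
None of them divide g (all give nonzero remainder).
No irreducible factor of degree ≤ 4 exists, so g is irreducible over GF(2).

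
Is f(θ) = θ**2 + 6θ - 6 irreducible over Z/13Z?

Check each element of Z/13Z for a root: f(0)=7, f(1)=1, f(2)=10, f(3)=8, f(4)=8, f(5)=10, f(6)=1, f(7)=7, f(8)=2, f(9)=12, f(10)=11, f(11)=12, f(12)=2.
No roots. A degree-2 polynomial over a field with no linear factor is irreducible.

Yes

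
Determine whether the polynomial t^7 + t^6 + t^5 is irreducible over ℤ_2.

No

Write h(t) = t^7 + t^6 + t^5.
Check for roots in ℤ_2: h(0) = 0 → root; h(1) = 1.
h(0) = 0, so (t) divides h(t); h is reducible.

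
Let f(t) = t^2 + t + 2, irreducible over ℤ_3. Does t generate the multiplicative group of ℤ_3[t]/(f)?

Yes

|GF(3^2)^×| = 3^2 − 1 = 8. Prime factorization: 8 = 2^3.
f is primitive ⇔ t has order 8 in GF(3)[t]/(f), i.e. t^(8/q) ≠ 1 for each prime q | 8.
t^(4) mod f = 2.
None equal 1, so t has full order 8; f is primitive.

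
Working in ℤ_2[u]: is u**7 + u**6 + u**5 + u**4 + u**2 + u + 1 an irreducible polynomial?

Yes

Write P(u) = u**7 + u**6 + u**5 + u**4 + u**2 + u + 1.
Check for roots in ℤ_2: P(0) = 1; P(1) = 1.
No roots, so no linear factors.
Monic irreducibles of degree 2 over GF(2): u**2 + u + 1.
None of them divide P (all give nonzero remainder).
Monic irreducibles of degree 3 over GF(2): u**3 + u + 1, u**3 + u**2 + 1.
None of them divide P (all give nonzero remainder).
No irreducible factor of degree ≤ 3 exists, so P is irreducible over GF(2).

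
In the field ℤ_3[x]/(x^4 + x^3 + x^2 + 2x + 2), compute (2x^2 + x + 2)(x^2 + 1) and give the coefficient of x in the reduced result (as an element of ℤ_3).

0

Multiply in ℤ_3[x]: (2x^2 + x + 2)·(x^2 + 1) = 2x^4 + x^3 + x^2 + x + 2.
Reduce using x^4 ≡ 2x^3 + 2x^2 + x + 1 (mod x^4 + x^3 + x^2 + 2x + 2).
Reduced: 2x^3 + 2x^2 + 1.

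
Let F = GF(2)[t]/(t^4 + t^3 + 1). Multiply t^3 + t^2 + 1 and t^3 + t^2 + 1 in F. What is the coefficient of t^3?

0

Multiply in GF(2)[t]: (t^3 + t^2 + 1)·(t^3 + t^2 + 1) = t^6 + t^4 + 1.
Reduce using t^4 ≡ t^3 + 1 (mod t^4 + t^3 + 1).
Reduced: t^2 + t + 1.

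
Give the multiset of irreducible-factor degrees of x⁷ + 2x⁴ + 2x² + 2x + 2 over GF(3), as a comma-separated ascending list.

Write f(x) = x⁷ + 2x⁴ + 2x² + 2x + 2.
Roots in GF(3): f(0) = 2; f(1) = 0 → root; f(2) = 0 → root.
Linear factors from roots: (x + 2), (x + 1).
Complete factorization: f(x) = (x + 1)^2·(x + 2)^2·(x³ + 2x + 2).
Factor degrees with multiplicity: 1 + 1 + 1 + 1 + 3 = 7.

1, 1, 1, 1, 3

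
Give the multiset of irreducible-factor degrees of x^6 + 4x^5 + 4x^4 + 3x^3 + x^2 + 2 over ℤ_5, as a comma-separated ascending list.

1, 2, 3

Write g(x) = x^6 + 4x^5 + 4x^4 + 3x^3 + x^2 + 2.
Roots in ℤ_5: g(0) = 2; g(1) = 0 → root; g(2) = 1; g(3) = 2; g(4) = 1.
Linear factors from roots: (x + 4).
Complete factorization: g(x) = (x + 4)·(x^2 + 3x + 3)·(x^3 + 2x^2 + 1).
Factor degrees with multiplicity: 1 + 2 + 3 = 6.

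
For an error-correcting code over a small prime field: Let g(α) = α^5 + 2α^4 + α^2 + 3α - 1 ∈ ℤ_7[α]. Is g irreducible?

Check for roots in ℤ_7: g(0) = 6; g(1) = 6; g(2) = 3; g(3) = 2; g(4) = 2; g(5) = 4; g(6) = 5.
No roots, so no linear factors.
Degree-2 irreducible divisors: test the 21 monic irreducibles of degree 2 over GF(7).
None of them divide g (all give nonzero remainder).
No irreducible factor of degree ≤ 2 exists, so g is irreducible over GF(7).

Yes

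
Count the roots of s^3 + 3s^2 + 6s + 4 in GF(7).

3

Write g(s) = s^3 + 3s^2 + 6s + 4.
Evaluate at each of the 7 elements of GF(7):
g(0) = 4; g(1) = 0 → root; g(2) = 1; g(3) = 6; g(4) = 0 → root; g(5) = 3; g(6) = 0 → root.
Roots: {1, 4, 6}.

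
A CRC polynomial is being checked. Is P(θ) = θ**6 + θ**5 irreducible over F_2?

Check for roots in F_2: P(0) = 0 → root; P(1) = 0 → root.
P(0) = 0, so (θ) divides P(θ); P is reducible.

No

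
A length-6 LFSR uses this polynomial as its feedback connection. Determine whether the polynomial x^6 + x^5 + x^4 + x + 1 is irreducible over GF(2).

Yes

Write P(x) = x^6 + x^5 + x^4 + x + 1.
Check for roots in GF(2): P(0) = 1; P(1) = 1.
No roots, so no linear factors.
Monic irreducibles of degree 2 over GF(2): x^2 + x + 1.
None of them divide P (all give nonzero remainder).
Monic irreducibles of degree 3 over GF(2): x^3 + x + 1, x^3 + x^2 + 1.
None of them divide P (all give nonzero remainder).
No irreducible factor of degree ≤ 3 exists, so P is irreducible over GF(2).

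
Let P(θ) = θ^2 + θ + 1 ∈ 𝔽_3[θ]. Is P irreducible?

No

Check for roots in 𝔽_3: P(0) = 1; P(1) = 0 → root; P(2) = 1.
P(1) = 0, so (θ − 1) divides P(θ); P is reducible.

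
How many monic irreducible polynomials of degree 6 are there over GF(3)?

By the necklace-counting formula, N_3(6) = (1/6) Σ_{d|6} μ(6/d)·3^d.
Divisors of 6: 1, 2, 3, 6; μ(6/d) for each: 1, -1, -1, 1.
Σ = 3^1 − 3^2 − 3^3 + 3^6 = 696.
N = 696/6 = 116.

116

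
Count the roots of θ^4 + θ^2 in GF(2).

Write g(θ) = θ^4 + θ^2.
Evaluate at each of the 2 elements of GF(2):
g(0) = 0 → root; g(1) = 0 → root.
Roots: {0, 1}.

2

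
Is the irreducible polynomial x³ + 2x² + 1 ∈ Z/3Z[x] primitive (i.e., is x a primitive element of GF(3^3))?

Yes

Write f(x) = x³ + 2x² + 1.
|GF(3^3)^×| = 3^3 − 1 = 26. Prime factorization: 26 = 2·13.
f is primitive ⇔ x has order 26 in GF(3)[x]/(f), i.e. x^(26/q) ≠ 1 for each prime q | 26.
x^(13) mod f = 2.
x^(2) mod f = x².
None equal 1, so x has full order 26; f is primitive.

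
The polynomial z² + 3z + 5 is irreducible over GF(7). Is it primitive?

Yes

Write f(z) = z² + 3z + 5.
|GF(7^2)^×| = 7^2 − 1 = 48. Prime factorization: 48 = 2^4·3.
f is primitive ⇔ z has order 48 in GF(7)[z]/(f), i.e. z^(48/q) ≠ 1 for each prime q | 48.
z^(24) mod f = 6.
z^(16) mod f = 4.
None equal 1, so z has full order 48; f is primitive.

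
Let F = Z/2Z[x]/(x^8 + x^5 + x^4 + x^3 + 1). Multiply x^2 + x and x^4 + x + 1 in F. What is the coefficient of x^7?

Multiply in Z/2Z[x]: (x^2 + x)·(x^4 + x + 1) = x^6 + x^5 + x^3 + x.
Reduced: x^6 + x^5 + x^3 + x.

0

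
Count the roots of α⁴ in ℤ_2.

1

Write f(α) = α⁴.
Evaluate at each of the 2 elements of ℤ_2:
f(0) = 0 → root; f(1) = 1.
Roots: {0}.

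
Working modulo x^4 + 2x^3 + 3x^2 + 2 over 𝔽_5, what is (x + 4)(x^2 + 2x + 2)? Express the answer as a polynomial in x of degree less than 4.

x^3 + x^2 + 3

Multiply in 𝔽_5[x]: (x + 4)·(x^2 + 2x + 2) = x^3 + x^2 + 3.
Reduced: x^3 + x^2 + 3.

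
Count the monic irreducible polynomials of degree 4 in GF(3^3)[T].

132678

By the necklace-counting formula, N_27(4) = (1/4) Σ_{d|4} μ(4/d)·27^d.
Divisors of 4: 1, 2, 4; μ(4/d) for each: 0, -1, 1.
Σ = − 27^2 + 27^4 = 530712.
N = 530712/4 = 132678.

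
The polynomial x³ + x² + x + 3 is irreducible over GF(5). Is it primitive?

Yes

Write f(x) = x³ + x² + x + 3.
|GF(5^3)^×| = 5^3 − 1 = 124. Prime factorization: 124 = 2^2·31.
f is primitive ⇔ x has order 124 in GF(5)[x]/(f), i.e. x^(124/q) ≠ 1 for each prime q | 124.
x^(62) mod f = 4.
x^(4) mod f = 3x + 3.
None equal 1, so x has full order 124; f is primitive.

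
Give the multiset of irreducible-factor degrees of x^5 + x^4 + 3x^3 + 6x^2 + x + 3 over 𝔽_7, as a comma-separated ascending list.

Write g(x) = x^5 + x^4 + 3x^3 + 6x^2 + x + 3.
Linear factors from roots: (x + 3).
Complete factorization: g(x) = (x + 3)^2·(x^3 + 2x^2 + 3x + 5).
Factor degrees with multiplicity: 1 + 1 + 3 = 5.

1, 1, 3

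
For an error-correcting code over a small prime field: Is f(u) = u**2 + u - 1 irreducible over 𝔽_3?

Yes

Check for roots in 𝔽_3: f(0) = 2; f(1) = 1; f(2) = 2.
No roots. A degree-2 polynomial over a field with no linear factor is irreducible.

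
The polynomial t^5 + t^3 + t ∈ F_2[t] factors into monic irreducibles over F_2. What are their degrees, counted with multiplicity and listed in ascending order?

Write g(t) = t^5 + t^3 + t.
Roots in F_2: g(0) = 0 → root; g(1) = 1.
Linear factors from roots: (t).
Complete factorization: g(t) = (t)·(t^2 + t + 1)^2.
Factor degrees with multiplicity: 1 + 2 + 2 = 5.

1, 2, 2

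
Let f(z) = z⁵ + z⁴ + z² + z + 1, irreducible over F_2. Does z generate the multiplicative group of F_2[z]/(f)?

Yes

|GF(2^5)^×| = 2^5 − 1 = 31. Prime factorization: 31 = 31.
f is primitive ⇔ z has order 31 in GF(2)[z]/(f), i.e. z^(31/q) ≠ 1 for each prime q | 31.
z^(1) mod f = z.
None equal 1, so z has full order 31; f is primitive.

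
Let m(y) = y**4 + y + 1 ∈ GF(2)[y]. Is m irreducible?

Yes

Check for roots in GF(2): m(0) = 1; m(1) = 1.
No roots, so no linear factors.
Monic irreducibles of degree 2 over GF(2): y**2 + y + 1.
None of them divide m (all give nonzero remainder).
No irreducible factor of degree ≤ 2 exists, so m is irreducible over GF(2).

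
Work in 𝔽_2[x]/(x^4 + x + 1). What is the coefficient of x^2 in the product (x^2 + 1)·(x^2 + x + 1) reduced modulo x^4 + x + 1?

Multiply in 𝔽_2[x]: (x^2 + 1)·(x^2 + x + 1) = x^4 + x^3 + x + 1.
Reduce using x^4 ≡ x + 1 (mod x^4 + x + 1).
Reduced: x^3.

0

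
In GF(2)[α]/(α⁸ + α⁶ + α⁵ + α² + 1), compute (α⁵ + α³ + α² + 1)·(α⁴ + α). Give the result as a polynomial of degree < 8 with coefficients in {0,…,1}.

α^6

Multiply in GF(2)[α]: (α⁵ + α³ + α² + 1)·(α⁴ + α) = α⁹ + α⁷ + α³ + α.
Reduce using α⁸ ≡ α⁶ + α⁵ + α² + 1 (mod α⁸ + α⁶ + α⁵ + α² + 1).
Reduced: α⁶.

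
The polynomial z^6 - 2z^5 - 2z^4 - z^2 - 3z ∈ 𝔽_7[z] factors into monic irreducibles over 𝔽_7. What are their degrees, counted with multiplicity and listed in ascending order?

1, 1, 1, 1, 1, 1

Write f(z) = z^6 - 2z^5 - 2z^4 - z^2 - 3z.
Linear factors from roots: (z), (z - 1), (z - 2), (z - 3), (z + 2).
Complete factorization: f(z) = (z)·(z - 3)·(z - 2)·(z - 1)·(z + 2)^2.
Factor degrees with multiplicity: 1 + 1 + 1 + 1 + 1 + 1 = 6.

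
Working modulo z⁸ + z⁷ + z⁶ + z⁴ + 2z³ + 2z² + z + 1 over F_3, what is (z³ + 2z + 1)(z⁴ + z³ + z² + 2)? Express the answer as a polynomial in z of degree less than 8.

Multiply in F_3[z]: (z³ + 2z + 1)·(z⁴ + z³ + z² + 2) = z⁷ + z⁶ + 2z³ + z² + z + 2.
Reduced: z⁷ + z⁶ + 2z³ + z² + z + 2.

z^7 + z^6 + 2z^3 + z^2 + z + 2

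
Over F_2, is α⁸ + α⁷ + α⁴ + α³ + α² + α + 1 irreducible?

Yes

Write g(α) = α⁸ + α⁷ + α⁴ + α³ + α² + α + 1.
Check for roots in F_2: g(0) = 1; g(1) = 1.
No roots, so no linear factors.
Monic irreducibles of degree 2 over GF(2): α² + α + 1.
None of them divide g (all give nonzero remainder).
Monic irreducibles of degree 3 over GF(2): α³ + α + 1, α³ + α² + 1.
None of them divide g (all give nonzero remainder).
Monic irreducibles of degree 4 over GF(2): α⁴ + α + 1, α⁴ + α³ + 1, α⁴ + α³ + α² + α + 1.
None of them divide g (all give nonzero remainder).
No irreducible factor of degree ≤ 4 exists, so g is irreducible over GF(2).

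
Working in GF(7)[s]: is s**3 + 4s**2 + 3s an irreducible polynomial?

No

Write g(s) = s**3 + 4s**2 + 3s.
Check for roots in GF(7): g(0) = 0 → root; g(1) = 1; g(2) = 2; g(3) = 2; g(4) = 0 → root; g(5) = 2; g(6) = 0 → root.
g(0) = 0, so (s) divides g(s); g is reducible.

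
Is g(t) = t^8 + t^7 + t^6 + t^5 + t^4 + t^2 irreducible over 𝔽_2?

Check for roots in 𝔽_2: g(0) = 0 → root; g(1) = 0 → root.
g(0) = 0, so (t) divides g(t); g is reducible.

No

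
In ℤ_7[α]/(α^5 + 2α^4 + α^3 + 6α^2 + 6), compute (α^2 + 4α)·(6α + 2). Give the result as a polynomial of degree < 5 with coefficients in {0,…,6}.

Multiply in ℤ_7[α]: (α^2 + 4α)·(6α + 2) = 6α^3 + 5α^2 + α.
Reduced: 6α^3 + 5α^2 + α.

6α^3 + 5α^2 + α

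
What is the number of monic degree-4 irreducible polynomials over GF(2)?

3

The number of monic irreducibles of degree 4 over GF(2) is (1/4)·Σ_{d∣4} μ(4/d) 2^d.
Divisors of 4: 1, 2, 4; μ(4/d) for each: 0, -1, 1.
Σ = − 2^2 + 2^4 = 12.
N = 12/4 = 3.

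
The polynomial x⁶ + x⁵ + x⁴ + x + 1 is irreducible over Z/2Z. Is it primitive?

Yes

Write f(x) = x⁶ + x⁵ + x⁴ + x + 1.
|GF(2^6)^×| = 2^6 − 1 = 63. Prime factorization: 63 = 3^2·7.
f is primitive ⇔ x has order 63 in GF(2)[x]/(f), i.e. x^(63/q) ≠ 1 for each prime q | 63.
x^(21) mod f = x⁴ + x³ + 1.
x^(9) mod f = x⁵ + x² + x + 1.
None equal 1, so x has full order 63; f is primitive.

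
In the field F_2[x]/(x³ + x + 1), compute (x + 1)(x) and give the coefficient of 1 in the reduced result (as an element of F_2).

0

Multiply in F_2[x]: (x + 1)·(x) = x² + x.
Reduced: x² + x.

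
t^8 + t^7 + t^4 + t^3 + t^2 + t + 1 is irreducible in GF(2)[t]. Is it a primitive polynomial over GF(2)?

Write f(t) = t^8 + t^7 + t^4 + t^3 + t^2 + t + 1.
|GF(2^8)^×| = 2^8 − 1 = 255. Prime factorization: 255 = 3·5·17.
f is primitive ⇔ t has order 255 in GF(2)[t]/(f), i.e. t^(255/q) ≠ 1 for each prime q | 255.
t^(85) mod f = t^7 + t^6 + t^5 + t^4 + t^3 + t + 1.
t^(51) mod f = 1
t^(15) mod f = t^7 + t^6 + t^5 + t^4 + 1.
Since t^(51) = 1, the order of t divides 51 < 255; not primitive.

No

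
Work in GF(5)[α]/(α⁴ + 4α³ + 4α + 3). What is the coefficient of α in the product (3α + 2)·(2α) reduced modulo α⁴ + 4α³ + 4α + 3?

4

Multiply in GF(5)[α]: (3α + 2)·(2α) = α² + 4α.
Reduced: α² + 4α.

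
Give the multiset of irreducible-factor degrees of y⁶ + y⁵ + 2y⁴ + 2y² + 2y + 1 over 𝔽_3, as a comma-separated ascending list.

Write h(y) = y⁶ + y⁵ + 2y⁴ + 2y² + 2y + 1.
Roots in 𝔽_3: h(0) = 1; h(1) = 0 → root; h(2) = 0 → root.
Linear factors from roots: (y + 2), (y + 1).
Complete factorization: h(y) = (y + 1)·(y + 2)·(y² + 1)·(y² + y + 2).
Factor degrees with multiplicity: 1 + 1 + 2 + 2 = 6.

1, 1, 2, 2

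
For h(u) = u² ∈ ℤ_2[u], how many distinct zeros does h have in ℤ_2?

1

Evaluate at each of the 2 elements of ℤ_2:
h(0) = 0 → root; h(1) = 1.
Roots: {0}.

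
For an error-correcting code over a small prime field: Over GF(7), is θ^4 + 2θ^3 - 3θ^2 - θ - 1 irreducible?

Write g(θ) = θ^4 + 2θ^3 - 3θ^2 - θ - 1.
Check for roots in GF(7): g(0) = 6; g(1) = 5; g(2) = 3; g(3) = 6; g(4) = 2; g(5) = 3; g(6) = 3.
No roots, so no linear factors.
Degree-2 irreducible divisors: test the 21 monic irreducibles of degree 2 over GF(7).
None of them divide g (all give nonzero remainder).
No irreducible factor of degree ≤ 2 exists, so g is irreducible over GF(7).

Yes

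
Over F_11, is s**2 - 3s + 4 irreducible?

Write h(s) = s**2 - 3s + 4.
Check each element of F_11 for a root: h(0)=4, h(1)=2, h(2)=2, h(3)=4, h(4)=8, h(5)=3, h(6)=0, h(7)=10, h(8)=0, h(9)=3, h(10)=8.
h(6) = 0, so (s − 6) divides h(s); h is reducible.

No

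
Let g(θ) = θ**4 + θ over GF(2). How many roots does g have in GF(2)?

Evaluate at each of the 2 elements of GF(2):
g(0) = 0 → root; g(1) = 0 → root.
Roots: {0, 1}.

2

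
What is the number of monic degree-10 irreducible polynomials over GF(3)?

The number of monic irreducibles of degree 10 over GF(3) is (1/10)·Σ_{d∣10} μ(10/d) 3^d.
Divisors of 10: 1, 2, 5, 10; μ(10/d) for each: 1, -1, -1, 1.
Σ = 3^1 − 3^2 − 3^5 + 3^10 = 58800.
N = 58800/10 = 5880.

5880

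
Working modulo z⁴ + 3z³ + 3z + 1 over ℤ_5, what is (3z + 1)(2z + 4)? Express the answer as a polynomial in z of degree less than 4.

Multiply in ℤ_5[z]: (3z + 1)·(2z + 4) = z² + 4z + 4.
Reduced: z² + 4z + 4.

z^2 + 4z + 4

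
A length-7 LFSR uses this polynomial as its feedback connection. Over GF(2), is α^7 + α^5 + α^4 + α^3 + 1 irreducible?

Yes

Write m(α) = α^7 + α^5 + α^4 + α^3 + 1.
Check for roots in GF(2): m(0) = 1; m(1) = 1.
No roots, so no linear factors.
Monic irreducibles of degree 2 over GF(2): α^2 + α + 1.
None of them divide m (all give nonzero remainder).
Monic irreducibles of degree 3 over GF(2): α^3 + α + 1, α^3 + α^2 + 1.
None of them divide m (all give nonzero remainder).
No irreducible factor of degree ≤ 3 exists, so m is irreducible over GF(2).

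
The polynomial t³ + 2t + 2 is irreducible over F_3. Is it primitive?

No

Write f(t) = t³ + 2t + 2.
|GF(3^3)^×| = 3^3 − 1 = 26. Prime factorization: 26 = 2·13.
f is primitive ⇔ t has order 26 in GF(3)[t]/(f), i.e. t^(26/q) ≠ 1 for each prime q | 26.
t^(13) mod f = 1
t^(2) mod f = t².
Since t^(13) = 1, the order of t divides 13 < 26; not primitive.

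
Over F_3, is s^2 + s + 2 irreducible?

Yes

Write g(s) = s^2 + s + 2.
Check for roots in F_3: g(0) = 2; g(1) = 1; g(2) = 2.
No roots. A degree-2 polynomial over a field with no linear factor is irreducible.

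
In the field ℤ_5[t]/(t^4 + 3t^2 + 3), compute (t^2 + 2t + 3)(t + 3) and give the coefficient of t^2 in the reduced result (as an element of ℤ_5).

0

Multiply in ℤ_5[t]: (t^2 + 2t + 3)·(t + 3) = t^3 + 4t + 4.
Reduced: t^3 + 4t + 4.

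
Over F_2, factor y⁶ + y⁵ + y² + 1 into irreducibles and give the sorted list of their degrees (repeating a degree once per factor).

Write g(y) = y⁶ + y⁵ + y² + 1.
Roots in F_2: g(0) = 1; g(1) = 0 → root.
Linear factors from roots: (y + 1).
Complete factorization: g(y) = (y + 1)·(y² + y + 1)·(y³ + y² + 1).
Factor degrees with multiplicity: 1 + 2 + 3 = 6.

1, 2, 3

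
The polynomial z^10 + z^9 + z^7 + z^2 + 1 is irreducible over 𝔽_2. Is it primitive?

Write f(z) = z^10 + z^9 + z^7 + z^2 + 1.
|GF(2^10)^×| = 2^10 − 1 = 1023. Prime factorization: 1023 = 3·11·31.
f is primitive ⇔ z has order 1023 in GF(2)[z]/(f), i.e. z^(1023/q) ≠ 1 for each prime q | 1023.
z^(341) mod f = z^8 + z^5.
z^(93) mod f = 1
z^(33) mod f = z^9 + 1.
Since z^(93) = 1, the order of z divides 93 < 1023; not primitive.

No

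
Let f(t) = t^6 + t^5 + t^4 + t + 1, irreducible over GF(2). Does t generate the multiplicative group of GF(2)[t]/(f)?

Yes

|GF(2^6)^×| = 2^6 − 1 = 63. Prime factorization: 63 = 3^2·7.
f is primitive ⇔ t has order 63 in GF(2)[t]/(f), i.e. t^(63/q) ≠ 1 for each prime q | 63.
t^(21) mod f = t^4 + t^3 + 1.
t^(9) mod f = t^5 + t^2 + t + 1.
None equal 1, so t has full order 63; f is primitive.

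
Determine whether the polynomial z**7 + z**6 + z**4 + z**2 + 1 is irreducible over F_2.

Yes

Write g(z) = z**7 + z**6 + z**4 + z**2 + 1.
Check for roots in F_2: g(0) = 1; g(1) = 1.
No roots, so no linear factors.
Monic irreducibles of degree 2 over GF(2): z**2 + z + 1.
None of them divide g (all give nonzero remainder).
Monic irreducibles of degree 3 over GF(2): z**3 + z + 1, z**3 + z**2 + 1.
None of them divide g (all give nonzero remainder).
No irreducible factor of degree ≤ 3 exists, so g is irreducible over GF(2).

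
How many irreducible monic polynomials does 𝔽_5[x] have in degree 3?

The number of monic irreducibles of degree 3 over GF(5) is (1/3)·Σ_{d∣3} μ(3/d) 5^d.
Divisors of 3: 1, 3; μ(3/d) for each: -1, 1.
Σ = − 5^1 + 5^3 = 120.
N = 120/3 = 40.

40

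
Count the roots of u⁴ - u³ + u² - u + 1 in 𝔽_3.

Write g(u) = u⁴ - u³ + u² - u + 1.
Evaluate at each of the 3 elements of 𝔽_3:
g(0) = 1; g(1) = 1; g(2) = 2.
No element is a root.

0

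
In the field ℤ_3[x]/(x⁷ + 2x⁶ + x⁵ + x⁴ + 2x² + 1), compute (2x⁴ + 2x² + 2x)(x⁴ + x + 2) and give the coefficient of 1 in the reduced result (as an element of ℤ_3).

Multiply in ℤ_3[x]: (2x⁴ + 2x² + 2x)·(x⁴ + x + 2) = 2x⁸ + 2x⁶ + x⁵ + x⁴ + 2x³ + x.
Reduce using x⁷ ≡ x⁶ + 2x⁵ + 2x⁴ + x² + 2 (mod x⁷ + 2x⁶ + x⁵ + x⁴ + 2x² + 1).
Reduced: 2x⁶ + 2x⁴ + x³ + 2x² + 2x + 1.

1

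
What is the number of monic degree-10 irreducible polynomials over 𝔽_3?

5880

The number of monic irreducibles of degree 10 over GF(3) is (1/10)·Σ_{d∣10} μ(10/d) 3^d.
Divisors of 10: 1, 2, 5, 10; μ(10/d) for each: 1, -1, -1, 1.
Σ = 3^1 − 3^2 − 3^5 + 3^10 = 58800.
N = 58800/10 = 5880.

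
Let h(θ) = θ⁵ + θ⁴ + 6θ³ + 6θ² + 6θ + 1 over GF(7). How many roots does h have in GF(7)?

Evaluate at each of the 7 elements of GF(7):
h(0) = 1; h(1) = 0 → root; h(2) = 0 → root; h(3) = 6; h(4) = 0 → root; h(5) = 5; h(6) = 2.
Roots: {1, 2, 4}.

3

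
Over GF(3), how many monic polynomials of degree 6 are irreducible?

x^(3^6) − x is the product of all monic irreducibles of degree dividing 6; Möbius inversion gives N = (1/6) Σ μ(6/d)·3^d.
Divisors of 6: 1, 2, 3, 6; μ(6/d) for each: 1, -1, -1, 1.
Σ = 3^1 − 3^2 − 3^3 + 3^6 = 696.
N = 696/6 = 116.

116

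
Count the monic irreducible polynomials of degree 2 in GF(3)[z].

3

Gauss's count: N_{3}(2) = (1/2) Σ_{d|2} μ(2/d)·3^d.
Divisors of 2: 1, 2; μ(2/d) for each: -1, 1.
Σ = − 3^1 + 3^2 = 6.
N = 6/2 = 3.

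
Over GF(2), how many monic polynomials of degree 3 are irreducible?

2

Gauss's count: N_{2}(3) = (1/3) Σ_{d|3} μ(3/d)·2^d.
Divisors of 3: 1, 3; μ(3/d) for each: -1, 1.
Σ = − 2^1 + 2^3 = 6.
N = 6/3 = 2.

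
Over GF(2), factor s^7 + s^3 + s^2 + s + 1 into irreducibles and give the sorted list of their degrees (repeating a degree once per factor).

7

Write h(s) = s^7 + s^3 + s^2 + s + 1.
Roots in GF(2): h(0) = 1; h(1) = 1.
Complete factorization: h(s) = (s^7 + s^3 + s^2 + s + 1).
Factor degrees with multiplicity: 7 = 7.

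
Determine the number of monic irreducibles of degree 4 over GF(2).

3

By the necklace-counting formula, N_2(4) = (1/4) Σ_{d|4} μ(4/d)·2^d.
Divisors of 4: 1, 2, 4; μ(4/d) for each: 0, -1, 1.
Σ = − 2^2 + 2^4 = 12.
N = 12/4 = 3.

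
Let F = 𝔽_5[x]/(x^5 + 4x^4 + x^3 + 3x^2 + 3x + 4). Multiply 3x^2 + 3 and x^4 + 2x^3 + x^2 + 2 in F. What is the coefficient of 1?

0

Multiply in 𝔽_5[x]: (3x^2 + 3)·(x^4 + 2x^3 + x^2 + 2) = 3x^6 + x^5 + x^4 + x^3 + 4x^2 + 1.
Reduce using x^5 ≡ x^4 + 4x^3 + 2x^2 + 2x + 1 (mod x^5 + 4x^4 + x^3 + 3x^2 + 3x + 4).
Reduced: 2x^4 + 3x^3 + 3x^2 + x.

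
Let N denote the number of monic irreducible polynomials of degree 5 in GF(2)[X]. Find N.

6

x^(2^5) − x is the product of all monic irreducibles of degree dividing 5; Möbius inversion gives N = (1/5) Σ μ(5/d)·2^d.
Divisors of 5: 1, 5; μ(5/d) for each: -1, 1.
Σ = − 2^1 + 2^5 = 30.
N = 30/5 = 6.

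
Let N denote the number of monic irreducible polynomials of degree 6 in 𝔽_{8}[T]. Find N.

43596

Gauss's count: N_{8}(6) = (1/6) Σ_{d|6} μ(6/d)·8^d.
Divisors of 6: 1, 2, 3, 6; μ(6/d) for each: 1, -1, -1, 1.
Σ = 8^1 − 8^2 − 8^3 + 8^6 = 261576.
N = 261576/6 = 43596.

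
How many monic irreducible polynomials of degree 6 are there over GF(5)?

2580

By the necklace-counting formula, N_5(6) = (1/6) Σ_{d|6} μ(6/d)·5^d.
Divisors of 6: 1, 2, 3, 6; μ(6/d) for each: 1, -1, -1, 1.
Σ = 5^1 − 5^2 − 5^3 + 5^6 = 15480.
N = 15480/6 = 2580.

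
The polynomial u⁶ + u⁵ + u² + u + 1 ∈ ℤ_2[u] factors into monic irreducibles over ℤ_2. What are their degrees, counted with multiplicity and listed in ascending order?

Write h(u) = u⁶ + u⁵ + u² + u + 1.
Roots in ℤ_2: h(0) = 1; h(1) = 1.
Complete factorization: h(u) = (u⁶ + u⁵ + u² + u + 1).
Factor degrees with multiplicity: 6 = 6.

6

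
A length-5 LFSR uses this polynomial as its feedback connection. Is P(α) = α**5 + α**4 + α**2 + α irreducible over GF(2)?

No

Check for roots in GF(2): P(0) = 0 → root; P(1) = 0 → root.
P(0) = 0, so (α) divides P(α); P is reducible.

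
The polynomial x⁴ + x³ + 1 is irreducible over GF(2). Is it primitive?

Write f(x) = x⁴ + x³ + 1.
|GF(2^4)^×| = 2^4 − 1 = 15. Prime factorization: 15 = 3·5.
f is primitive ⇔ x has order 15 in GF(2)[x]/(f), i.e. x^(15/q) ≠ 1 for each prime q | 15.
x^(5) mod f = x³ + x + 1.
x^(3) mod f = x³.
None equal 1, so x has full order 15; f is primitive.

Yes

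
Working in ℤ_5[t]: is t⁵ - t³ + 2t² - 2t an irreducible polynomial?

Write P(t) = t⁵ - t³ + 2t² - 2t.
Check for roots in ℤ_5: P(0) = 0 → root; P(1) = 0 → root; P(2) = 3; P(3) = 3; P(4) = 4.
P(0) = 0, so (t) divides P(t); P is reducible.

No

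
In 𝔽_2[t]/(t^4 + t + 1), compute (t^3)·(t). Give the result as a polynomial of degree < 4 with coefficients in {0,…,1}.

Multiply in 𝔽_2[t]: (t^3)·(t) = t^4.
Reduce using t^4 ≡ t + 1 (mod t^4 + t + 1).
Reduced: t + 1.

t + 1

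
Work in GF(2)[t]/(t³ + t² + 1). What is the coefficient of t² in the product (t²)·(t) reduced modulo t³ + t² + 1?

Multiply in GF(2)[t]: (t²)·(t) = t³.
Reduce using t³ ≡ t² + 1 (mod t³ + t² + 1).
Reduced: t² + 1.

1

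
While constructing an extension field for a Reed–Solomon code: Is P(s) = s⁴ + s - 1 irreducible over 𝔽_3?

Yes

Check for roots in 𝔽_3: P(0) = 2; P(1) = 1; P(2) = 2.
No roots, so no linear factors.
Monic irreducibles of degree 2 over GF(3): s² + 1, s² + s - 1, s² - s - 1.
None of them divide P (all give nonzero remainder).
No irreducible factor of degree ≤ 2 exists, so P is irreducible over GF(3).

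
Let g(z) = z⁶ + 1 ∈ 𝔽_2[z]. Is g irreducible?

Check for roots in 𝔽_2: g(0) = 1; g(1) = 0 → root.
g(1) = 0, so (z − 1) divides g(z); g is reducible.

No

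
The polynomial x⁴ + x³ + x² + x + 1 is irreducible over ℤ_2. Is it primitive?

Write f(x) = x⁴ + x³ + x² + x + 1.
|GF(2^4)^×| = 2^4 − 1 = 15. Prime factorization: 15 = 3·5.
f is primitive ⇔ x has order 15 in GF(2)[x]/(f), i.e. x^(15/q) ≠ 1 for each prime q | 15.
x^(5) mod f = 1
x^(3) mod f = x³.
Since x^(5) = 1, the order of x divides 5 < 15; not primitive.

No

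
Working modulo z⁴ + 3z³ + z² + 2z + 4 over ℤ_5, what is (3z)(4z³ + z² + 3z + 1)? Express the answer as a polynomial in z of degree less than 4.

Multiply in ℤ_5[z]: (3z)·(4z³ + z² + 3z + 1) = 2z⁴ + 3z³ + 4z² + 3z.
Reduce using z⁴ ≡ 2z³ + 4z² + 3z + 1 (mod z⁴ + 3z³ + z² + 2z + 4).
Reduced: 2z³ + 2z² + 4z + 2.

2z^3 + 2z^2 + 4z + 2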